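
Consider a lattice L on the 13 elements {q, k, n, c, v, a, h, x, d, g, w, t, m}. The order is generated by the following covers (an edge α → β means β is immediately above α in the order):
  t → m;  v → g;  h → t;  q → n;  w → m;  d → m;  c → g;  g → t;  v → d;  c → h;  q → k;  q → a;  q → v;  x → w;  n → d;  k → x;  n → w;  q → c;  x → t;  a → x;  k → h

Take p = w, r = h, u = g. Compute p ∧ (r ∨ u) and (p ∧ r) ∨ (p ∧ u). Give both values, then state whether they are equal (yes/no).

r ∨ u = t, so p ∧ (r ∨ u) = w ∧ t = x.
p ∧ r = k and p ∧ u = q, so (p ∧ r) ∨ (p ∧ u) = k ∨ q = k.
Equal: no.

x; k; no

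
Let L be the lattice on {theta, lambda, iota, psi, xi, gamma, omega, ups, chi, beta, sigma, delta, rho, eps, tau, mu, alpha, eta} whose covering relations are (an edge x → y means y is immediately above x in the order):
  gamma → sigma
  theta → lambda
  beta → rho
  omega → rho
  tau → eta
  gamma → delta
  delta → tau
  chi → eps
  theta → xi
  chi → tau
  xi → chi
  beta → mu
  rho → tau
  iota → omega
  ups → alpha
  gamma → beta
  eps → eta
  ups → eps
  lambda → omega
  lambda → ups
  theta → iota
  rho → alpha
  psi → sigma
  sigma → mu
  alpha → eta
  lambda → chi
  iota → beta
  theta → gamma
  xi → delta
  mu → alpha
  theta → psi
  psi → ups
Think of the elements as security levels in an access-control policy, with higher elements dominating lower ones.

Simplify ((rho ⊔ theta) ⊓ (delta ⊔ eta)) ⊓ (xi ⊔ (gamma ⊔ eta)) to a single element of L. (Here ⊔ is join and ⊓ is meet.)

rho ∨ theta = rho
delta ∨ eta = eta
rho ∧ eta = rho
gamma ∨ eta = eta
xi ∨ eta = eta
rho ∧ eta = rho

rho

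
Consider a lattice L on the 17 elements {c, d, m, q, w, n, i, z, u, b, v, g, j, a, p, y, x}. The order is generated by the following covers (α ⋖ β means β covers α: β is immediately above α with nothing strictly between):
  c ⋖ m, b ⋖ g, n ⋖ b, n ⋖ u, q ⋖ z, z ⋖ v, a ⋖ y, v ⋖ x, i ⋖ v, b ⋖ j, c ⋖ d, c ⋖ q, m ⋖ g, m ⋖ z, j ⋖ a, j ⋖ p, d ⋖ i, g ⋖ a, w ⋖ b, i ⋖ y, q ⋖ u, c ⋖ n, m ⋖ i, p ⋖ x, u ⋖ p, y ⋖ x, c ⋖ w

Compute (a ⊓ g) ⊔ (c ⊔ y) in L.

y

a ∧ g = g
c ∨ y = y
g ∨ y = y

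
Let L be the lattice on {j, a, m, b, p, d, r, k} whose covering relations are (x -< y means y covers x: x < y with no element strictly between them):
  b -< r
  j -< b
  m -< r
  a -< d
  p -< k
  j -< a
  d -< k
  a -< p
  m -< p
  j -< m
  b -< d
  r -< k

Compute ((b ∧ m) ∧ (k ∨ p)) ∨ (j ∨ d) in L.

d

b ∧ m = j
k ∨ p = k
j ∧ k = j
j ∨ d = d
j ∨ d = d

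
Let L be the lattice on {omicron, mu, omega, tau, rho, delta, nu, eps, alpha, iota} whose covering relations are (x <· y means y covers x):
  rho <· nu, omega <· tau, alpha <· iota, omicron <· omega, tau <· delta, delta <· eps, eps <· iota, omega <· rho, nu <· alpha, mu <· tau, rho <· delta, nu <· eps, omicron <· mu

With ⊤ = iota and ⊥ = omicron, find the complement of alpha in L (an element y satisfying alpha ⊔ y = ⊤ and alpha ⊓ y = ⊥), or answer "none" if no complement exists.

mu

Need y with alpha ∨ y = iota and alpha ∧ y = omicron.
Checking each element gives: mu.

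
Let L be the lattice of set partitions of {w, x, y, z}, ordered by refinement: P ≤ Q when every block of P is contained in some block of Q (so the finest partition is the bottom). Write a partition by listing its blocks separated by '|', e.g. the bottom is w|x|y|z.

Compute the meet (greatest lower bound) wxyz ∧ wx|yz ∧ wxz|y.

The meet (common refinement) of wxyz, wx|yz, wxz|y intersects blocks pairwise, giving wx|y|z.

wx|y|z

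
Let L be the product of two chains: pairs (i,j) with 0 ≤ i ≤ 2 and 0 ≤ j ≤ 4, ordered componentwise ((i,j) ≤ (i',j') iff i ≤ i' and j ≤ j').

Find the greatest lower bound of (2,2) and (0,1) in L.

Common lower bounds of {(2,2), (0,1)}: (0,0), (0,1).
The greatest among these is (0,1).

(0,1)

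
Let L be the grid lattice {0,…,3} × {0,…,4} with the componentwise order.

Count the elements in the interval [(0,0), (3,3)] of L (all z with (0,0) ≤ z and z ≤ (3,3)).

16

The interval [(0,0), (3,3)] = {(0,0), (0,1), (0,2), (0,3), (1,0), (1,1), (1,2), (1,3), (2,0), (2,1), (2,2), (2,3), (3,0), (3,1), (3,2), (3,3)}, which has 16 elements.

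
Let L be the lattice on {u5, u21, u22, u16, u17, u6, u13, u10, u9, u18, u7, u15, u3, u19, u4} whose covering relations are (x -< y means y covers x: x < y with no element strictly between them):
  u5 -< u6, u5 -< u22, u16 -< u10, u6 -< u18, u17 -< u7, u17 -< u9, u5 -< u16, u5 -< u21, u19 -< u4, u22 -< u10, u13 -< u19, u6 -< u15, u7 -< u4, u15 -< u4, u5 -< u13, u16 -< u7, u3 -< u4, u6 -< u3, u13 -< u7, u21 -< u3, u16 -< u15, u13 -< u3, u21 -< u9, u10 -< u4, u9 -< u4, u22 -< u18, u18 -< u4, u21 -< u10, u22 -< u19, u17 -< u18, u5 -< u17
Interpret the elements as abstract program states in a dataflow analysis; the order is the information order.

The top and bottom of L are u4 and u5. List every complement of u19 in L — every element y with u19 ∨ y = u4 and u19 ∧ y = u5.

Need y with u19 ∨ y = u4 and u19 ∧ y = u5.
Checking each element gives: u15, u16, u17, u21, u6, u9.

u15, u16, u17, u21, u6, u9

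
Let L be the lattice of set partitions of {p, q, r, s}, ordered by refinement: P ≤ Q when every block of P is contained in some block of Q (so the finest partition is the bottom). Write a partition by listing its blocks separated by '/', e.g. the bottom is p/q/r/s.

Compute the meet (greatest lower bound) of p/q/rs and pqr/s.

The meet (common refinement) of p/q/rs and pqr/s intersects blocks pairwise, giving p/q/r/s.

p/q/r/s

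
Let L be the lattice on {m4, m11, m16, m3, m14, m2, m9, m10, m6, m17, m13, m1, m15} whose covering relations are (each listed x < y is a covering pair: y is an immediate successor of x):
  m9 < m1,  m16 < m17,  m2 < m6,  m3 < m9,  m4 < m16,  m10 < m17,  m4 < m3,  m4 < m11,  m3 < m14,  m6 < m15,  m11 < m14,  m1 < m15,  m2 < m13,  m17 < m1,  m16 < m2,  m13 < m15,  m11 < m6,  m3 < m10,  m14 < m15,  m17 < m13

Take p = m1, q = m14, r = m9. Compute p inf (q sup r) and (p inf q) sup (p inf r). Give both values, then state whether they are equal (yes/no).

q sup r = m15, so p inf (q sup r) = m1 inf m15 = m1.
p inf q = m3 and p inf r = m9, so (p inf q) sup (p inf r) = m3 sup m9 = m9.
Equal: no.

m1; m9; no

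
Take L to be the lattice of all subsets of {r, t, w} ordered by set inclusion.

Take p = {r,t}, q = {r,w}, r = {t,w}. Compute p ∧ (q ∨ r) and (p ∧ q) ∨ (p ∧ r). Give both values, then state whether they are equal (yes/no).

{r,t}; {r,t}; yes

q ∨ r = {r,t,w}, so p ∧ (q ∨ r) = {r,t} ∧ {r,t,w} = {r,t}.
p ∧ q = {r} and p ∧ r = {t}, so (p ∧ q) ∨ (p ∧ r) = {r} ∨ {t} = {r,t}.
Equal: yes.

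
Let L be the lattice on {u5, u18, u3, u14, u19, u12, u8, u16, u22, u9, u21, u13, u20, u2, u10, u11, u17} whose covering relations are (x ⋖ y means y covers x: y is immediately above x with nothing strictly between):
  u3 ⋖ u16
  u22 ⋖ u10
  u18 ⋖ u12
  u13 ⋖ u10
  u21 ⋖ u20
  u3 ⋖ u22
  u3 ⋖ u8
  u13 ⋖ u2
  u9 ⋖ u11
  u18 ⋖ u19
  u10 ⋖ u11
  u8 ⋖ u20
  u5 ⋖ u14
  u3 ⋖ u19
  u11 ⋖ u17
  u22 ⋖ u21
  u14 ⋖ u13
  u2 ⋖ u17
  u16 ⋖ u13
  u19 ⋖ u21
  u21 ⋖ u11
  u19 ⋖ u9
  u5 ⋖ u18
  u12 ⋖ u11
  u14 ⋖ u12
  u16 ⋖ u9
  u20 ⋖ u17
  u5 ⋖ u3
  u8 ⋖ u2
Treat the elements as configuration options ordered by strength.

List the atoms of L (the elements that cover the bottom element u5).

The atoms are exactly the elements that cover u5: u14, u18, u3.

u14, u18, u3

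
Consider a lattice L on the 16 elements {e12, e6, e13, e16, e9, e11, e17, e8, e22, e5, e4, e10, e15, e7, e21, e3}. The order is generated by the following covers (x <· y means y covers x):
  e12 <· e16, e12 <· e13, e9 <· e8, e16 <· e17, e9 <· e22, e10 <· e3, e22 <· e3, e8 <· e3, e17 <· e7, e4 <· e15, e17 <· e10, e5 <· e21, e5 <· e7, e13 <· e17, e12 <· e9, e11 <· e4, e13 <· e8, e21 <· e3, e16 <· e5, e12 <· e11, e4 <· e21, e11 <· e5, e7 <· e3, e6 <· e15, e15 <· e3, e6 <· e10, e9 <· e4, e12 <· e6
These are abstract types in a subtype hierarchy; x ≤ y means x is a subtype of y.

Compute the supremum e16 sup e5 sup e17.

e7

Common upper bounds of {e16, e5, e17}: e3, e7.
The least among these is e7.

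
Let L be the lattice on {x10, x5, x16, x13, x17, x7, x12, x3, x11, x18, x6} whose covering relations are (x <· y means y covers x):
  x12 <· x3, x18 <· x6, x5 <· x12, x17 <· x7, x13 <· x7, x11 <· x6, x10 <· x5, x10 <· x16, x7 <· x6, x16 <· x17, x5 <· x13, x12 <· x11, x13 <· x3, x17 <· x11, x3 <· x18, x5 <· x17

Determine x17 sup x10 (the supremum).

x17

Common upper bounds of {x17, x10}: x11, x17, x6, x7.
The least among these is x17.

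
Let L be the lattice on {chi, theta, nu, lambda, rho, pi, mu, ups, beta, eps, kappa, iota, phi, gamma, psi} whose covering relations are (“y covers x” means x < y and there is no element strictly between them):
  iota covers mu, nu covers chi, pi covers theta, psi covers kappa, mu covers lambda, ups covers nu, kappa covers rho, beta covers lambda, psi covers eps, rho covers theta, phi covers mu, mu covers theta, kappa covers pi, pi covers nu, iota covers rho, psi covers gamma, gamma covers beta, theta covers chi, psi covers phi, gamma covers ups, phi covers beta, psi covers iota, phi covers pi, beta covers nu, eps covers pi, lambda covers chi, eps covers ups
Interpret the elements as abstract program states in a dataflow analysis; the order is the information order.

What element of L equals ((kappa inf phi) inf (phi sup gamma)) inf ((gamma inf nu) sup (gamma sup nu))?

kappa ∧ phi = pi
phi ∨ gamma = psi
pi ∧ psi = pi
gamma ∧ nu = nu
gamma ∨ nu = gamma
nu ∨ gamma = gamma
pi ∧ gamma = nu

nu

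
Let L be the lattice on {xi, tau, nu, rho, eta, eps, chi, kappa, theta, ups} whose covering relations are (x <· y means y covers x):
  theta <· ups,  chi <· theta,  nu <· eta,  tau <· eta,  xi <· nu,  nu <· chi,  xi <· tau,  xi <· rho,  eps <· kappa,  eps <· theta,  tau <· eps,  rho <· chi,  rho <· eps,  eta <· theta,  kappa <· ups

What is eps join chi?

Common upper bounds of {eps, chi}: theta, ups.
The least among these is theta.

theta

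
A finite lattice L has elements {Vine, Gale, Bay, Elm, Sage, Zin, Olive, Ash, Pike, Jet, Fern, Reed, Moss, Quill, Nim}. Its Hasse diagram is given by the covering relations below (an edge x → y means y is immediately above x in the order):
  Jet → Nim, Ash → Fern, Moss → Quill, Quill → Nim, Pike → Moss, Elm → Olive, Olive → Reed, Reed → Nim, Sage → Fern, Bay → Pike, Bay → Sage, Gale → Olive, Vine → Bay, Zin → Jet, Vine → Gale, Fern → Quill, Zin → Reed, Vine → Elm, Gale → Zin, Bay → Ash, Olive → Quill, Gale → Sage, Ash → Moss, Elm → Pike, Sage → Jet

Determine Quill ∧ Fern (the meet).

Fern

Common lower bounds of {Quill, Fern}: Ash, Bay, Fern, Gale, Sage, Vine.
The greatest among these is Fern.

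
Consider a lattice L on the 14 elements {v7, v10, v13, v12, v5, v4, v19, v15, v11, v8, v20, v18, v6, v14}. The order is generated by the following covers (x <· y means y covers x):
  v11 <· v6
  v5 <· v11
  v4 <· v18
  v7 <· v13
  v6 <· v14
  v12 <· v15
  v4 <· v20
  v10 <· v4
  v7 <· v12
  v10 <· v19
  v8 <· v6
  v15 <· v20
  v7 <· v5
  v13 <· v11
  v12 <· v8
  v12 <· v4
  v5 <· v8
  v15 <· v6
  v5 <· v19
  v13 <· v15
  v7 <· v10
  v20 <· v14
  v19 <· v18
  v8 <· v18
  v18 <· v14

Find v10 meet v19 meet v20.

Common lower bounds of {v10, v19, v20}: v10, v7.
The greatest among these is v10.

v10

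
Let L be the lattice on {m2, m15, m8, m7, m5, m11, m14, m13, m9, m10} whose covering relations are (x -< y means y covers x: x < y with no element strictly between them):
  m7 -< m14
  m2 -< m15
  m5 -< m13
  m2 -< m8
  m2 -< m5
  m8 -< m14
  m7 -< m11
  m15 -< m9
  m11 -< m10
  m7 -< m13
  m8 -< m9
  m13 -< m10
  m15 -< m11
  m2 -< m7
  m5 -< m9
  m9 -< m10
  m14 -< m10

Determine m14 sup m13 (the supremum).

m10

Common upper bounds of {m14, m13}: m10.
The least among these is m10.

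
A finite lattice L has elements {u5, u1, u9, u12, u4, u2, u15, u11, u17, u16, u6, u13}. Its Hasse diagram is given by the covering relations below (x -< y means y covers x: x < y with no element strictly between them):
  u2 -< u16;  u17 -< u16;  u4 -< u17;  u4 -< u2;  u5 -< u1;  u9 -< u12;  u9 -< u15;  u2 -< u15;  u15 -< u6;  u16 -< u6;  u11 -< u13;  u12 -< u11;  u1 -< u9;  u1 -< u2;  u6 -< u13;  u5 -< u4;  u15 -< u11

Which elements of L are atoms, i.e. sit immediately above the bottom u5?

The atoms are exactly the elements that cover u5: u1, u4.

u1, u4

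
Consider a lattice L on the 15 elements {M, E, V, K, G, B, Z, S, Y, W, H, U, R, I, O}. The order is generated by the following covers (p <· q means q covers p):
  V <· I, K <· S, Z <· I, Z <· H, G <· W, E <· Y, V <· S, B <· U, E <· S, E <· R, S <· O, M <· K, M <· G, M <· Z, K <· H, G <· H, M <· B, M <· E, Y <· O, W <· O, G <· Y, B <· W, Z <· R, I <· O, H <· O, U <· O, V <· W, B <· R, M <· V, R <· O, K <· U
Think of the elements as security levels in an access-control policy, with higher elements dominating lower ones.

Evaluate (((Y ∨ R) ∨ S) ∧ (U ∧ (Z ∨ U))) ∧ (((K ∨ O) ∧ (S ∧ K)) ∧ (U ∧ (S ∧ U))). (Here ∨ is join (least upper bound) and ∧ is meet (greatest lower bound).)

Y ∨ R = O
O ∨ S = O
Z ∨ U = O
U ∧ O = U
O ∧ U = U
K ∨ O = O
S ∧ K = K
O ∧ K = K
S ∧ U = K
U ∧ K = K
K ∧ K = K
U ∧ K = K

K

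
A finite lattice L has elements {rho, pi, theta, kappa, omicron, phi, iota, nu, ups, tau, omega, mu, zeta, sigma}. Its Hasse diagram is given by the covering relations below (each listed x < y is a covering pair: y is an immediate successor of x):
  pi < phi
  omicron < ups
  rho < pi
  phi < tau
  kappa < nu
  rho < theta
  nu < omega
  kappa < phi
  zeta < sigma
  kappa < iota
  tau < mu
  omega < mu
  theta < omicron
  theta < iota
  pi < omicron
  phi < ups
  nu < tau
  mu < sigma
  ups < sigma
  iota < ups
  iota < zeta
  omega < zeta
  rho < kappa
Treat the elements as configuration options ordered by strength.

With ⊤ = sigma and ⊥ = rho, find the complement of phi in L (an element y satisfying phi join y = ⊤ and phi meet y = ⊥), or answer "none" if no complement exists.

none

For every candidate y, either phi ∨ y ≠ sigma or phi ∧ y ≠ rho; no complement exists.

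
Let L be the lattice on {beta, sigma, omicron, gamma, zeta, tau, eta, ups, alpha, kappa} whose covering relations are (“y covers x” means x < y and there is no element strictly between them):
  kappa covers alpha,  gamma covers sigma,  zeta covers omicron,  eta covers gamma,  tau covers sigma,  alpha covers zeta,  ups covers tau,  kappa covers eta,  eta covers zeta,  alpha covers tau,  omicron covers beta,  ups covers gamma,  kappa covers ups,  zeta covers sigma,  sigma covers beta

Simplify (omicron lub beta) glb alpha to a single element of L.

omicron ∨ beta = omicron
omicron ∧ alpha = omicron

omicron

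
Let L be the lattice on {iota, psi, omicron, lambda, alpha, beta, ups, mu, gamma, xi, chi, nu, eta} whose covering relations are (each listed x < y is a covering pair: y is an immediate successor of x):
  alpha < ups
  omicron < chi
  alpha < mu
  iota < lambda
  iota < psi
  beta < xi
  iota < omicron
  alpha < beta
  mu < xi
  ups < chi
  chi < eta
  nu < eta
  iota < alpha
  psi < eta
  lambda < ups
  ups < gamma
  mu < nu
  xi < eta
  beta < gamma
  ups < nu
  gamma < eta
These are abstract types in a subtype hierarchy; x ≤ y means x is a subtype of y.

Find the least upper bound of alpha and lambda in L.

Common upper bounds of {alpha, lambda}: chi, eta, gamma, nu, ups.
The least among these is ups.

ups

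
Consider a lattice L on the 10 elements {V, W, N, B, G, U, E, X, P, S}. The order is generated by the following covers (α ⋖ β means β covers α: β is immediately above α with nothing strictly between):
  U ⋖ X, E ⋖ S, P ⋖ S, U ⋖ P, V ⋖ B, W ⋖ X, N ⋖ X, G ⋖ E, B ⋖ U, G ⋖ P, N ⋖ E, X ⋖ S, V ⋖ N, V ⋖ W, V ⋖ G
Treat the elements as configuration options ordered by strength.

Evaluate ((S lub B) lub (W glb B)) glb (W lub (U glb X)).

X

S ∨ B = S
W ∧ B = V
S ∨ V = S
U ∧ X = U
W ∨ U = X
S ∧ X = X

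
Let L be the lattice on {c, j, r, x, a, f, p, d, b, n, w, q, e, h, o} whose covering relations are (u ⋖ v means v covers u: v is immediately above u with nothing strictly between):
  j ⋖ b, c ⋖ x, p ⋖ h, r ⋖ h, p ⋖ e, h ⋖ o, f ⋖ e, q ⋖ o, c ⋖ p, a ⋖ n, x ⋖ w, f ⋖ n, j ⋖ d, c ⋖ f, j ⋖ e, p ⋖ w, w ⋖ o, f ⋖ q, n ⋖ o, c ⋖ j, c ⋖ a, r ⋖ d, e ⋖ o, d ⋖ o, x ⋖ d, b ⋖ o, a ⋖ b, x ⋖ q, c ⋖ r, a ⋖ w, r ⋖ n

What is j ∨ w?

Common upper bounds of {j, w}: o.
The least among these is o.

o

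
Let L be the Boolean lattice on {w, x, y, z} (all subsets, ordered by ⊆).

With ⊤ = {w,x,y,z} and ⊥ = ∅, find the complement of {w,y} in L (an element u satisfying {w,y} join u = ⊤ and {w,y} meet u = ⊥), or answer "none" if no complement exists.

Need u with {w,y} ∨ u = {w,x,y,z} and {w,y} ∧ u = ∅.
Checking each element gives: {x,z}.

{x,z}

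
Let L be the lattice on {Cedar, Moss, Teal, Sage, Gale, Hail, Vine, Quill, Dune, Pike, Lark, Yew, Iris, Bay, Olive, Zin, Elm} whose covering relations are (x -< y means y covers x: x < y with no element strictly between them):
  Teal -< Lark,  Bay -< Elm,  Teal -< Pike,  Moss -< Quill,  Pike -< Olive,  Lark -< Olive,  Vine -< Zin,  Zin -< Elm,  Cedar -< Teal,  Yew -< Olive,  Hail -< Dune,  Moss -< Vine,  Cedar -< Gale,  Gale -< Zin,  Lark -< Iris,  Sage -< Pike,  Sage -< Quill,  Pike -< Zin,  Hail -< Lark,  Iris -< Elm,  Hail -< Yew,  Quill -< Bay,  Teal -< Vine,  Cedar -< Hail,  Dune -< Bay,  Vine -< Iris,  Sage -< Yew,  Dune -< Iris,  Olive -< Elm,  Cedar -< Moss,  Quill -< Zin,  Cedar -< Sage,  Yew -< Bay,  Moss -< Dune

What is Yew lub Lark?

Common upper bounds of {Yew, Lark}: Elm, Olive.
The least among these is Olive.

Olive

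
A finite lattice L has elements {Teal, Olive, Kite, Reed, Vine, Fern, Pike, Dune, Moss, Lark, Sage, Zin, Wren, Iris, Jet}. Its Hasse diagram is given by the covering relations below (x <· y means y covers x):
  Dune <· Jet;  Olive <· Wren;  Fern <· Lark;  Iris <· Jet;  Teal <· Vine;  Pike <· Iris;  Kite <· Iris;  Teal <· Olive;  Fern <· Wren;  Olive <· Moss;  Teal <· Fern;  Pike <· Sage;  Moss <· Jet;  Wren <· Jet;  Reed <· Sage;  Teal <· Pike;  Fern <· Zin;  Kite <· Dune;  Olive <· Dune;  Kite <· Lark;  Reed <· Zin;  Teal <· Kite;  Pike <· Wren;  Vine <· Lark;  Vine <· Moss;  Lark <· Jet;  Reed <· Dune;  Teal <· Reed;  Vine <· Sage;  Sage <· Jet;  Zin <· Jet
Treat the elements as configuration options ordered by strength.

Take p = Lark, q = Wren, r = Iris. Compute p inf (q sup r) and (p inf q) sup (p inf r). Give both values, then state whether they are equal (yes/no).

Lark; Lark; yes

q sup r = Jet, so p inf (q sup r) = Lark inf Jet = Lark.
p inf q = Fern and p inf r = Kite, so (p inf q) sup (p inf r) = Fern sup Kite = Lark.
Equal: yes.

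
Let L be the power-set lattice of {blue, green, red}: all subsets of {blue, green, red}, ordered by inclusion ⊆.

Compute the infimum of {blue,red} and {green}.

∅

Common lower bounds of {{blue,red}, {green}}: ∅.
The greatest among these is ∅.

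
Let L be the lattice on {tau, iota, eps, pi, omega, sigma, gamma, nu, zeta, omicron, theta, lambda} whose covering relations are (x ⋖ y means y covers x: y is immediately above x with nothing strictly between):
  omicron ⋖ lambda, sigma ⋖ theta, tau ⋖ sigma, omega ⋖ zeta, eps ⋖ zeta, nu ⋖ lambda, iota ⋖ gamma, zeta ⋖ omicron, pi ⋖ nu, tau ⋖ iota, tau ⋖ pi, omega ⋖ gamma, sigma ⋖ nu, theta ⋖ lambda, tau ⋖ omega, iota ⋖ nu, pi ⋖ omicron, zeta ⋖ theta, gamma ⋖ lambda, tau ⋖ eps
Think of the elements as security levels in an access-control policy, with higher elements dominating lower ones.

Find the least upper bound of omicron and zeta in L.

omicron

Common upper bounds of {omicron, zeta}: lambda, omicron.
The least among these is omicron.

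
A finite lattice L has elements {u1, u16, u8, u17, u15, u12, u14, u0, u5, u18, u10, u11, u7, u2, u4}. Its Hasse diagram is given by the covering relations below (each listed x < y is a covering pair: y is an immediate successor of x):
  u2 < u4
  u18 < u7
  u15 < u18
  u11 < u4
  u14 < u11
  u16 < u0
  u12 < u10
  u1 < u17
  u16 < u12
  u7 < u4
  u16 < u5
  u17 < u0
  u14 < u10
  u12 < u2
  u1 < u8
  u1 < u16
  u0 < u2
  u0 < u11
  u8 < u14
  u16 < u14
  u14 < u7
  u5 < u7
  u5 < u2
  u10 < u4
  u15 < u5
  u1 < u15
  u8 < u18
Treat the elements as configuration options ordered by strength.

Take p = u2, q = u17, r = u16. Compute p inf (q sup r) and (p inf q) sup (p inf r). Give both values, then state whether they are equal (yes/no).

q sup r = u0, so p inf (q sup r) = u2 inf u0 = u0.
p inf q = u17 and p inf r = u16, so (p inf q) sup (p inf r) = u17 sup u16 = u0.
Equal: yes.

u0; u0; yes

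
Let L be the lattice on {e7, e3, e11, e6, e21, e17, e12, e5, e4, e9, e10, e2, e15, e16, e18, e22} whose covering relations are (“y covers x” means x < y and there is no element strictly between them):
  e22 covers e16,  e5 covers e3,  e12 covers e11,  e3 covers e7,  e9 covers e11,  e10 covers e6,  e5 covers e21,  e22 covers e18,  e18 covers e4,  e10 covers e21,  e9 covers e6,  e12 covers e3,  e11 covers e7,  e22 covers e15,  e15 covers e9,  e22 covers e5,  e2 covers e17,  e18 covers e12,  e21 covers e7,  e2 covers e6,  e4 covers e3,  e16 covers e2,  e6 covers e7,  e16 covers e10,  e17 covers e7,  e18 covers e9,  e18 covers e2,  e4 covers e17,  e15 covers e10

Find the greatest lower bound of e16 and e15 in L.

e10

Common lower bounds of {e16, e15}: e10, e21, e6, e7.
The greatest among these is e10.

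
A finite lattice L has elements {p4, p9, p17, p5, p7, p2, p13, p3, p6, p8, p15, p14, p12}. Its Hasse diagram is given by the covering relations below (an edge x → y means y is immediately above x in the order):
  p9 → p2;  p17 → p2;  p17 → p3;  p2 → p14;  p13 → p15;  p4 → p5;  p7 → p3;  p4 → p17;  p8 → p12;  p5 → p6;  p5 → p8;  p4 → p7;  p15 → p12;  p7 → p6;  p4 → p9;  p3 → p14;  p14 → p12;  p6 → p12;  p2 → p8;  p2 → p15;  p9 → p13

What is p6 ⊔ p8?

p12

Common upper bounds of {p6, p8}: p12.
The least among these is p12.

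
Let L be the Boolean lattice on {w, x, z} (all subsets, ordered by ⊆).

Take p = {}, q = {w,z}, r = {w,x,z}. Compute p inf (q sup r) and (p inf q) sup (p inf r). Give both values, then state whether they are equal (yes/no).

{}; {}; yes

q sup r = {w,x,z}, so p inf (q sup r) = {} inf {w,x,z} = {}.
p inf q = {} and p inf r = {}, so (p inf q) sup (p inf r) = {} sup {} = {}.
Equal: yes.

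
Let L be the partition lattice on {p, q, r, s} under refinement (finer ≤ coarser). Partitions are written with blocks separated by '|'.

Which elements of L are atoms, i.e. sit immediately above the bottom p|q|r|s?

The atoms are exactly the elements that cover p|q|r|s: pq|r|s, pr|q|s, ps|q|r, p|qr|s, p|qs|r, p|q|rs.

pq|r|s, pr|q|s, ps|q|r, p|qr|s, p|qs|r, p|q|rs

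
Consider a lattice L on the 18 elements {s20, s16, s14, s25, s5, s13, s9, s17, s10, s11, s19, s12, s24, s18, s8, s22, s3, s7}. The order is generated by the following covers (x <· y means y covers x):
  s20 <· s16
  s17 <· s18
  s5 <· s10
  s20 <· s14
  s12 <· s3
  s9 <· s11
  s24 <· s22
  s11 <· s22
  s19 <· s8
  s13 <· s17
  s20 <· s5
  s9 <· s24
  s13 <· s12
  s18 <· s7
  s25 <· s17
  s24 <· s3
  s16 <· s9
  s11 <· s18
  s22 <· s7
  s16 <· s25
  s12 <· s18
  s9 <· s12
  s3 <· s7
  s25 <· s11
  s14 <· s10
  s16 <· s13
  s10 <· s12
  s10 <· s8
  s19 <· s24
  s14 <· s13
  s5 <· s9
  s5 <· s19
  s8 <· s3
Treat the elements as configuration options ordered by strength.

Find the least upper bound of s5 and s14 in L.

s10

Common upper bounds of {s5, s14}: s10, s12, s18, s3, s7, s8.
The least among these is s10.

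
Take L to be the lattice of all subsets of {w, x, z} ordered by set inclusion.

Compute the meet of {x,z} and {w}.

∅

Common lower bounds of {{x,z}, {w}}: ∅.
The greatest among these is ∅.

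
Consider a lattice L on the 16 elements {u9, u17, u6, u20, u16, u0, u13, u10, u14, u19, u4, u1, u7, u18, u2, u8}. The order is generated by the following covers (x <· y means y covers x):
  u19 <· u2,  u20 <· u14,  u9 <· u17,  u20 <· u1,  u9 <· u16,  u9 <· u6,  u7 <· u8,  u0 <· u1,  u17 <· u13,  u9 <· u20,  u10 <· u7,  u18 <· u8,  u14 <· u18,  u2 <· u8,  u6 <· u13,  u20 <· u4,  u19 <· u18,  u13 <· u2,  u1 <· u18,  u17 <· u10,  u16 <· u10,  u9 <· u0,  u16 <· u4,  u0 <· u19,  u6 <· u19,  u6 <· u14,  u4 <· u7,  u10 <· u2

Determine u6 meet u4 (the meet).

u9

Common lower bounds of {u6, u4}: u9.
The greatest among these is u9.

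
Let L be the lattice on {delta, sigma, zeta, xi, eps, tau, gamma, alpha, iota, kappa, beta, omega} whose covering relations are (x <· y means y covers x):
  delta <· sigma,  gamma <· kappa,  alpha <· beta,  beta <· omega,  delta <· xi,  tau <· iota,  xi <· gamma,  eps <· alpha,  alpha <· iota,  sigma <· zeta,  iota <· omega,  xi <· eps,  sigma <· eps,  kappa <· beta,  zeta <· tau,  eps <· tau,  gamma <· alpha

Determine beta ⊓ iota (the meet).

Common lower bounds of {beta, iota}: alpha, delta, eps, gamma, sigma, xi.
The greatest among these is alpha.

alpha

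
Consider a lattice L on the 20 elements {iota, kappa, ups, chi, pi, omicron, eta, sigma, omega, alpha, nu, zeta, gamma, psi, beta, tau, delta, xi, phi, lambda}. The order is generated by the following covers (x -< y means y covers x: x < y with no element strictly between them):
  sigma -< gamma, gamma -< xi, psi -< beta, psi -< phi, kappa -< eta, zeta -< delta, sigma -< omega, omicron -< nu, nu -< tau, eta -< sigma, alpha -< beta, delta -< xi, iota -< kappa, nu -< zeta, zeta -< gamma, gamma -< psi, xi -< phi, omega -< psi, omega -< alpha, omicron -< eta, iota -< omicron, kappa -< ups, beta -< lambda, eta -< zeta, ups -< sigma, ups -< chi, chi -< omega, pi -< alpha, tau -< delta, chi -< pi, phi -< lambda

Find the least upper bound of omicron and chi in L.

Common upper bounds of {omicron, chi}: alpha, beta, lambda, omega, phi, psi.
The least among these is omega.

omega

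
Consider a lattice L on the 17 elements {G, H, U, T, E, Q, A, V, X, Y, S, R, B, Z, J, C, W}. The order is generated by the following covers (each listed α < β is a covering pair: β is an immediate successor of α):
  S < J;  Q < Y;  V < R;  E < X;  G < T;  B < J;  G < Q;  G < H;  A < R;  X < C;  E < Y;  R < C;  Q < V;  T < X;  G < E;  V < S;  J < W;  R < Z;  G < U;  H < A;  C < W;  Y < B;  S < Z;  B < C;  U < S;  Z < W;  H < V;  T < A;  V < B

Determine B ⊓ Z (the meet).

Common lower bounds of {B, Z}: G, H, Q, V.
The greatest among these is V.

V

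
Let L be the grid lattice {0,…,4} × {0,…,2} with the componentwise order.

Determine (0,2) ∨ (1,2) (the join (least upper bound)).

(1,2)

In a product of chains, the join is componentwise max, giving (1,2).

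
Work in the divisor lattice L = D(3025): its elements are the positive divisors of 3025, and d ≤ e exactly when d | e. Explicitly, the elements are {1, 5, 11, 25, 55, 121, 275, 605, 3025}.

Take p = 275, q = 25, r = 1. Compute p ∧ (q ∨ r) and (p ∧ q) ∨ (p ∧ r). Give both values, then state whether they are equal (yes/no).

q ∨ r = 25, so p ∧ (q ∨ r) = 275 ∧ 25 = 25.
p ∧ q = 25 and p ∧ r = 1, so (p ∧ q) ∨ (p ∧ r) = 25 ∨ 1 = 25.
Equal: yes.

25; 25; yes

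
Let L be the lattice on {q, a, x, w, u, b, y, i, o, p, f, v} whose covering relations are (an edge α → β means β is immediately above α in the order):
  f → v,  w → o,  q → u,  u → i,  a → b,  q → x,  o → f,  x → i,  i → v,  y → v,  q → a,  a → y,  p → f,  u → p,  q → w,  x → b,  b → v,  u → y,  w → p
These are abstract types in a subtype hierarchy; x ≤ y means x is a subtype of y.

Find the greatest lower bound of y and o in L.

Common lower bounds of {y, o}: q.
The greatest among these is q.

q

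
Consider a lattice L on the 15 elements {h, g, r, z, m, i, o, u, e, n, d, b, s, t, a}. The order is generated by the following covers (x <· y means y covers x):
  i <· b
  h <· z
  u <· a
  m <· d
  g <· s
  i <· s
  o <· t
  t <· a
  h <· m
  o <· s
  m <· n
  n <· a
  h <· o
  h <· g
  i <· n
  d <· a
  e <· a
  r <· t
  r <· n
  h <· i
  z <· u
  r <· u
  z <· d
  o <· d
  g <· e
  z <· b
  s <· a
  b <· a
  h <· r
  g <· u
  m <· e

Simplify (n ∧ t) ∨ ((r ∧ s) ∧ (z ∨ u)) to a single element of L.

r

n ∧ t = r
r ∧ s = h
z ∨ u = u
h ∧ u = h
r ∨ h = r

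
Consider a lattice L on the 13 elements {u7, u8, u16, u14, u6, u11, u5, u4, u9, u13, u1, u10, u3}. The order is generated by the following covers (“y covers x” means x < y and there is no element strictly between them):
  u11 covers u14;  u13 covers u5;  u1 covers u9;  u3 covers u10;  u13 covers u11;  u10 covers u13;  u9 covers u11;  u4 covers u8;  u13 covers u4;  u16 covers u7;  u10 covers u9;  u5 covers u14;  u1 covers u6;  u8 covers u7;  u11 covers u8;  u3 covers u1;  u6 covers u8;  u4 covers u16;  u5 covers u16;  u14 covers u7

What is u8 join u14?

u11

Common upper bounds of {u8, u14}: u1, u10, u11, u13, u3, u9.
The least among these is u11.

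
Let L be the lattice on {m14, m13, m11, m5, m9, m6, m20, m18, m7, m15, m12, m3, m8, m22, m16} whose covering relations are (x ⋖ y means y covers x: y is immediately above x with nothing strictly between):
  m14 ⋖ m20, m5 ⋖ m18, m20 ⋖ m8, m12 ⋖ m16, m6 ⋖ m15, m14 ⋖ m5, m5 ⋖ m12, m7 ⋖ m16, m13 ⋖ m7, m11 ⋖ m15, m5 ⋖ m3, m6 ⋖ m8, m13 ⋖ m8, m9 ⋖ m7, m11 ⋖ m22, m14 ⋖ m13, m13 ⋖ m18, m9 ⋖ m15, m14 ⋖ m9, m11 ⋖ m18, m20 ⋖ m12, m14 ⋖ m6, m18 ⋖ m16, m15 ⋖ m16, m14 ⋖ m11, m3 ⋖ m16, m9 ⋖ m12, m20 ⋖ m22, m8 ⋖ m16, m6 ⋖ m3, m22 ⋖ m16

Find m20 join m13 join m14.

m8

Common upper bounds of {m20, m13, m14}: m16, m8.
The least among these is m8.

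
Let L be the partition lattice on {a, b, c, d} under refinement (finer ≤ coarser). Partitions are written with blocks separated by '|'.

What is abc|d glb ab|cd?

ab|c|d

The meet (common refinement) of abc|d and ab|cd intersects blocks pairwise, giving ab|c|d.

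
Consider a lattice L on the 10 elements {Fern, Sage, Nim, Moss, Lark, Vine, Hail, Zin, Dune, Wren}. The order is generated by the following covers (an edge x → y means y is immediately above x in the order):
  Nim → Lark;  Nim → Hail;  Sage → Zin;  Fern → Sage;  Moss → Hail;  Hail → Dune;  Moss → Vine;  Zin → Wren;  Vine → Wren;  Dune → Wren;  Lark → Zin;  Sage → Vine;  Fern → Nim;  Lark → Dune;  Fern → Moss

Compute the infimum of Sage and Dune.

Common lower bounds of {Sage, Dune}: Fern.
The greatest among these is Fern.

Fern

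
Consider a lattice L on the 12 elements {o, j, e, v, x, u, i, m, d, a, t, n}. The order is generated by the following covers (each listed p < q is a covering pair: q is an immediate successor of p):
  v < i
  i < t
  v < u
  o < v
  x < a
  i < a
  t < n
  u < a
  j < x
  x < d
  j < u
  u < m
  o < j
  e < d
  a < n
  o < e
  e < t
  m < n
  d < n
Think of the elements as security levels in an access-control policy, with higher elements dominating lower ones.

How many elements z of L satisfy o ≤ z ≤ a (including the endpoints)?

The interval [o, a] = {a, i, j, o, u, v, x}, which has 7 elements.

7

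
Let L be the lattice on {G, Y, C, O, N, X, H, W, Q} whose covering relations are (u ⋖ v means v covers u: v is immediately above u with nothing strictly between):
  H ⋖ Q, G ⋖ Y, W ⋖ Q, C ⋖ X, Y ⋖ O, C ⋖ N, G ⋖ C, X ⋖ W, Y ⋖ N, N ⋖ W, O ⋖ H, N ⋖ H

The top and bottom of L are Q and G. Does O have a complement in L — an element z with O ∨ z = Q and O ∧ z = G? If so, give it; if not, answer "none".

Need z with O ∨ z = Q and O ∧ z = G.
Checking each element gives: X.

X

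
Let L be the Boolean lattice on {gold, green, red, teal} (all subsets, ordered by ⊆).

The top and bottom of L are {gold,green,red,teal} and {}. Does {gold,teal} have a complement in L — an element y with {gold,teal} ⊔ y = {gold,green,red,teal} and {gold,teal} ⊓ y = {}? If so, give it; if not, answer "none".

Need y with {gold,teal} ∨ y = {gold,green,red,teal} and {gold,teal} ∧ y = {}.
Checking each element gives: {green,red}.

{green,red}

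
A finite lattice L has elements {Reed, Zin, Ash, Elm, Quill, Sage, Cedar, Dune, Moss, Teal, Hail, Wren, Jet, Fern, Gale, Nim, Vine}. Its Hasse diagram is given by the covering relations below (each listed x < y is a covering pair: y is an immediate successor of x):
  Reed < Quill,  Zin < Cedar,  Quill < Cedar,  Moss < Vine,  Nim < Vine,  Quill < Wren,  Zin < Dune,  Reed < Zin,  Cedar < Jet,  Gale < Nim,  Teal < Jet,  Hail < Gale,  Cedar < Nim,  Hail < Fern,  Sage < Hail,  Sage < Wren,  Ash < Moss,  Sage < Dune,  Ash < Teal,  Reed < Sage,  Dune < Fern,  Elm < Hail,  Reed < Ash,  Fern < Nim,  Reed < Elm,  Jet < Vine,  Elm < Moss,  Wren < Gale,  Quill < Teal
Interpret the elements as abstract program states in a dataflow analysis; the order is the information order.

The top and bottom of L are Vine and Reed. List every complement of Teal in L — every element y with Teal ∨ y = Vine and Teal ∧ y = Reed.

Dune, Elm, Fern, Hail, Sage

Need y with Teal ∨ y = Vine and Teal ∧ y = Reed.
Checking each element gives: Dune, Elm, Fern, Hail, Sage.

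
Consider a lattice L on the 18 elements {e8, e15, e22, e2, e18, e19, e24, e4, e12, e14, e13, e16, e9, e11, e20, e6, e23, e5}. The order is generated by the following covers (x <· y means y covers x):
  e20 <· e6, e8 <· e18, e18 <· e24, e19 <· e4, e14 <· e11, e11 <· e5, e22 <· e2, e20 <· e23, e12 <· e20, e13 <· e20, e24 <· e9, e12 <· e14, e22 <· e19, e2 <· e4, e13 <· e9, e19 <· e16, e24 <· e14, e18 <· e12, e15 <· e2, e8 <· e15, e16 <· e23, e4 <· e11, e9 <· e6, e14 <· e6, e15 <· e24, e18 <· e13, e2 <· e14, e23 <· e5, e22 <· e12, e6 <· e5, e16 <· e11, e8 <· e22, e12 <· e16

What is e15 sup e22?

Common upper bounds of {e15, e22}: e11, e14, e2, e4, e5, e6.
The least among these is e2.

e2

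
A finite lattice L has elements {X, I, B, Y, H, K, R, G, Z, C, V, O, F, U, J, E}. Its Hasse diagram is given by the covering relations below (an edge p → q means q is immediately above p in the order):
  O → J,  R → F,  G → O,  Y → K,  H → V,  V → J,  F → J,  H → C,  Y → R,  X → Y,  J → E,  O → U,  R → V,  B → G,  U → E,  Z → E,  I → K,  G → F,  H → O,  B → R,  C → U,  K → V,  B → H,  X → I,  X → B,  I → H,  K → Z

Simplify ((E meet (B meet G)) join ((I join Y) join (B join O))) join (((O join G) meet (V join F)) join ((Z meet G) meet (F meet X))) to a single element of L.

B ∧ G = B
E ∧ B = B
I ∨ Y = K
B ∨ O = O
K ∨ O = J
B ∨ J = J
O ∨ G = O
V ∨ F = J
O ∧ J = O
Z ∧ G = X
F ∧ X = X
X ∧ X = X
O ∨ X = O
J ∨ O = J

J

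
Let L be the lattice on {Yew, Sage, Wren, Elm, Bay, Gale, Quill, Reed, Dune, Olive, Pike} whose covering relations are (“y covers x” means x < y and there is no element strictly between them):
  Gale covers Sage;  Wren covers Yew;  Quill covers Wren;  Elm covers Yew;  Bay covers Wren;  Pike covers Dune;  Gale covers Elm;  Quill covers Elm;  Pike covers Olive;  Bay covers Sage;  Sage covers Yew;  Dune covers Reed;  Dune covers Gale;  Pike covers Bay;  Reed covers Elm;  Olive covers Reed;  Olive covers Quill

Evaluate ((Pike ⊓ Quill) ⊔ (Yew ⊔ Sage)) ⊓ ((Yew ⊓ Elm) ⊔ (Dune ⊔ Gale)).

Dune

Pike ∧ Quill = Quill
Yew ∨ Sage = Sage
Quill ∨ Sage = Pike
Yew ∧ Elm = Yew
Dune ∨ Gale = Dune
Yew ∨ Dune = Dune
Pike ∧ Dune = Dune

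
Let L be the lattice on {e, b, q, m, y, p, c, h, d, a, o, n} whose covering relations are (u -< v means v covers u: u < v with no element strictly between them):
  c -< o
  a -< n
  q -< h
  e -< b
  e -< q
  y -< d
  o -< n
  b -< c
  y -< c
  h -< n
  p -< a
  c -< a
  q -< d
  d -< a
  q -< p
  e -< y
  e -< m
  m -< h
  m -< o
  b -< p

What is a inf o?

Common lower bounds of {a, o}: b, c, e, y.
The greatest among these is c.

c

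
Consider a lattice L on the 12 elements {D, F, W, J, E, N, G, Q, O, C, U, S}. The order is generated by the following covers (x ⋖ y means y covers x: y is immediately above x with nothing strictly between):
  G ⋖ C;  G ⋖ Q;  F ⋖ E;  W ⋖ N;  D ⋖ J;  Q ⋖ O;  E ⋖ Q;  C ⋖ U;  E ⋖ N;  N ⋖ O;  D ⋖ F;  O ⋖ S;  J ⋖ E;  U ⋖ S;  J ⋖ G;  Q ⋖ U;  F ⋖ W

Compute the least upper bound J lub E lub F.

E

Common upper bounds of {J, E, F}: E, N, O, Q, S, U.
The least among these is E.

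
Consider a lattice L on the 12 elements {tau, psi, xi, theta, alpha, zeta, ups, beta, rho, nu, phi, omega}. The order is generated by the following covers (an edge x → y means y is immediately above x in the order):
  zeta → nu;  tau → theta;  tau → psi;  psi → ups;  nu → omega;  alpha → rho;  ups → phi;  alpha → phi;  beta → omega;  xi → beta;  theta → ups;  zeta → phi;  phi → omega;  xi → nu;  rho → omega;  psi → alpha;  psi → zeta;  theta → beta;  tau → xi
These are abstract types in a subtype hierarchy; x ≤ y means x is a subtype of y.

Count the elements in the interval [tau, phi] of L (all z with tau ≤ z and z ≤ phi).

7

The interval [tau, phi] = {alpha, phi, psi, tau, theta, ups, zeta}, which has 7 elements.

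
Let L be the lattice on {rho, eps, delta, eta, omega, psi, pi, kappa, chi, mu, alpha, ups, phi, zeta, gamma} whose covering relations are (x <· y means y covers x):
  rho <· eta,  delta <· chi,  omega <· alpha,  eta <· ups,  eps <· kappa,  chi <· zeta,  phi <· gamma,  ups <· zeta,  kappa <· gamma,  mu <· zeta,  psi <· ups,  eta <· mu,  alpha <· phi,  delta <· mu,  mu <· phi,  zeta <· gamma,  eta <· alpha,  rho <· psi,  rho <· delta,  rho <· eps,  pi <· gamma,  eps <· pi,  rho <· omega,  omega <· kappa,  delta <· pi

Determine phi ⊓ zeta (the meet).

Common lower bounds of {phi, zeta}: delta, eta, mu, rho.
The greatest among these is mu.

mu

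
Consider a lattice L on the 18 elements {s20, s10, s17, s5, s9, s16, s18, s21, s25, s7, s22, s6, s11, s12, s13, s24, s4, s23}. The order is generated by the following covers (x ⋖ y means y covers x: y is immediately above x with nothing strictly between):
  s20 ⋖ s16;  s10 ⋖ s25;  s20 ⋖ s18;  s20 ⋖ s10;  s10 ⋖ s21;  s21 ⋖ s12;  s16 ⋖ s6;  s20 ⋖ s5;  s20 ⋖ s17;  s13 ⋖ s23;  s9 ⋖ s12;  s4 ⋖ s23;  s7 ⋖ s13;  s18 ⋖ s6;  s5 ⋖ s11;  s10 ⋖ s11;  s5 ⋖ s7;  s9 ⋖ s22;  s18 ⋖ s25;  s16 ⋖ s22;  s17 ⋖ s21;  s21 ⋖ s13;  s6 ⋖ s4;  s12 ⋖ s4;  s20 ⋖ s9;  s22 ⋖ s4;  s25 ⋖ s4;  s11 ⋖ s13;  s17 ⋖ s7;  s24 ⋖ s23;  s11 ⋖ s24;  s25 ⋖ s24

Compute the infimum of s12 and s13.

s21

Common lower bounds of {s12, s13}: s10, s17, s20, s21.
The greatest among these is s21.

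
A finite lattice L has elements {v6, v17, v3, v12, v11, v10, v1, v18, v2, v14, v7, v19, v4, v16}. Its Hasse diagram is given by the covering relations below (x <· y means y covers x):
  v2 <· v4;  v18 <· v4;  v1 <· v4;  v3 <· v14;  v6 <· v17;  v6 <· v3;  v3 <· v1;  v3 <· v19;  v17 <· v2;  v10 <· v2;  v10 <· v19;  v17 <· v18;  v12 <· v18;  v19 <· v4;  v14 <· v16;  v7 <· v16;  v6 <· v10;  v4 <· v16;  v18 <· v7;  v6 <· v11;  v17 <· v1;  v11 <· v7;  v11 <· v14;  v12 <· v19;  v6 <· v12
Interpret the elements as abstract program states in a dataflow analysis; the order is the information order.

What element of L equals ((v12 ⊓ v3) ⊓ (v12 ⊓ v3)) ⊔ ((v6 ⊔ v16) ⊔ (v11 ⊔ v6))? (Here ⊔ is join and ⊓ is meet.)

v12 ∧ v3 = v6
v12 ∧ v3 = v6
v6 ∧ v6 = v6
v6 ∨ v16 = v16
v11 ∨ v6 = v11
v16 ∨ v11 = v16
v6 ∨ v16 = v16

v16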